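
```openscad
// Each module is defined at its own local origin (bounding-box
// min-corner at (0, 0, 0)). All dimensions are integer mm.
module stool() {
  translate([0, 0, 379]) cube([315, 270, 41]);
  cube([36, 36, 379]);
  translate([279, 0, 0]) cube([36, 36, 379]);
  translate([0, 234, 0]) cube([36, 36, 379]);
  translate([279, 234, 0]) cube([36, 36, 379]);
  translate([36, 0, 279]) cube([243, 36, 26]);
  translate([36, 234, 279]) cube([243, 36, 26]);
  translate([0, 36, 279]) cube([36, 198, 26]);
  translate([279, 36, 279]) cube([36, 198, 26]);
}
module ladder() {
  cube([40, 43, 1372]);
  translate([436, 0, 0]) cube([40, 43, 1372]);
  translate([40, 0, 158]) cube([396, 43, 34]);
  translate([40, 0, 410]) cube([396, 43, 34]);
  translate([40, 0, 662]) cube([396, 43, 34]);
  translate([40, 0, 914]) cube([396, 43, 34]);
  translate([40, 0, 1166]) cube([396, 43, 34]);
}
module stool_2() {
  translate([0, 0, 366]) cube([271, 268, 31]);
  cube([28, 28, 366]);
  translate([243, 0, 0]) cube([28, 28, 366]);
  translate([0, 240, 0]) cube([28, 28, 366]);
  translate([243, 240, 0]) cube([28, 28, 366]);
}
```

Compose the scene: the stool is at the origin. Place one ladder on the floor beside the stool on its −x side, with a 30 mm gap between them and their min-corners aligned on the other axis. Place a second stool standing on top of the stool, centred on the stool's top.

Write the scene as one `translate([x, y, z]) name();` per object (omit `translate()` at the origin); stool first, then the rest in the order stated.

stool();
translate([-506, 0, 0]) ladder();
translate([22, 1, 420]) stool_2();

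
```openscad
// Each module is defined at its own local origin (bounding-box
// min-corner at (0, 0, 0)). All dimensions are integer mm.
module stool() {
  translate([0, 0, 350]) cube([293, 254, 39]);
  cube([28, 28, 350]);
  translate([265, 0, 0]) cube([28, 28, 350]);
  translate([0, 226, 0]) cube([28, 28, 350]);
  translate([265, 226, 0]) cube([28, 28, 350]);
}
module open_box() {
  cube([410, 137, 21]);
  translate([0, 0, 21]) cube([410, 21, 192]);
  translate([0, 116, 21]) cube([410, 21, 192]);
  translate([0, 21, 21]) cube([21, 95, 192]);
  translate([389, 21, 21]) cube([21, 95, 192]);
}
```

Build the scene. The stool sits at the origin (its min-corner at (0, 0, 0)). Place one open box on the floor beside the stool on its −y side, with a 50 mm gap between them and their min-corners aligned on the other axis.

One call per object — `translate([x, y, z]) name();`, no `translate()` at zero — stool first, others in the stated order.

stool();
translate([0, -187, 0]) open_box();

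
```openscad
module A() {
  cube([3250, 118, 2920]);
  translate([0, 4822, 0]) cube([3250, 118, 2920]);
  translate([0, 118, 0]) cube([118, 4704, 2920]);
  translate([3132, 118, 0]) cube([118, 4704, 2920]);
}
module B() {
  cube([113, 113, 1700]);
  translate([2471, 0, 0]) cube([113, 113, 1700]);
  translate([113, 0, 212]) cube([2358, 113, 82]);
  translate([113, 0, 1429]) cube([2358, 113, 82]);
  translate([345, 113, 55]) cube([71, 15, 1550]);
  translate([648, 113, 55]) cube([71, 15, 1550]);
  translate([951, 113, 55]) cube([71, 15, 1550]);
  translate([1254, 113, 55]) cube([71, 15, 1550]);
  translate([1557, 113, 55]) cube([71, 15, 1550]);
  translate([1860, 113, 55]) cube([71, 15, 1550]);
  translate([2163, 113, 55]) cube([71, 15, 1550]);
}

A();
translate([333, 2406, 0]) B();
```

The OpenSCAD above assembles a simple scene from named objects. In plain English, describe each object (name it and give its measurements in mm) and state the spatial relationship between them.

A is the wall frame of a small rectangular building: four walls, each 2920 mm tall and 118 mm thick, enclosing a footprint 3250 mm (x) by 4940 mm (y) outside-to-outside, with no floor or roof. The front and back walls (the −y and +y sides) span the full width; the two side walls fit between them.

B is a fence section. Two 113×113 mm posts, 1700 mm tall, stand on the floor with a clear span of 2358 mm between their inner faces. Two horizontal rails of 113×82 mm section span the gap between the posts with their undersides at z = 212 mm and z = 1429 mm, flush with the posts' −y face. 7 pickets, each 71 mm wide, 15 mm thick and 1550 mm tall, are fixed to the +y face of the rails with their bottoms at z = 55 mm, evenly spaced across the span with equal gaps (rounded down to the nearest mm) at the −x end and between each pair — any rounding remainder accumulates at the +x end.

The fence section sits inside the house frame, centred.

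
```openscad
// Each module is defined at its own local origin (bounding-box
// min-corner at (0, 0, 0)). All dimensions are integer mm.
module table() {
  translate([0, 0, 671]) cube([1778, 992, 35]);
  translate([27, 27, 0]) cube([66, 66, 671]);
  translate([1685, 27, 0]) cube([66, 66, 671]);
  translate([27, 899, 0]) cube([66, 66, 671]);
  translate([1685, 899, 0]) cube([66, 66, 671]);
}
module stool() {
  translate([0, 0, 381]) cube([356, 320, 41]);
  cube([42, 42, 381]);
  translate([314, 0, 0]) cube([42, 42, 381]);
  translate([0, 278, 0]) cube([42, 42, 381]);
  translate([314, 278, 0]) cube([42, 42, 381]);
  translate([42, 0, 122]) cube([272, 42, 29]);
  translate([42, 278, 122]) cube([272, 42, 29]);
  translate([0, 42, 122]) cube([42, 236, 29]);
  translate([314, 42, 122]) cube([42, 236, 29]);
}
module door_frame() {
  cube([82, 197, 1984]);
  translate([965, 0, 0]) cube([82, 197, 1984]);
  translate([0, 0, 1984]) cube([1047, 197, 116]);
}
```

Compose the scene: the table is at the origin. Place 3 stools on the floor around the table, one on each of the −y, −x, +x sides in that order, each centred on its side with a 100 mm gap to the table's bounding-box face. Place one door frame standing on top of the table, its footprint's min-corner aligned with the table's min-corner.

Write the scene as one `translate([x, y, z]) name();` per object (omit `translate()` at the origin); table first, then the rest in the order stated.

table();
translate([711, -420, 0]) stool();
translate([-456, 336, 0]) stool();
translate([1878, 336, 0]) stool();
translate([0, 0, 706]) door_frame();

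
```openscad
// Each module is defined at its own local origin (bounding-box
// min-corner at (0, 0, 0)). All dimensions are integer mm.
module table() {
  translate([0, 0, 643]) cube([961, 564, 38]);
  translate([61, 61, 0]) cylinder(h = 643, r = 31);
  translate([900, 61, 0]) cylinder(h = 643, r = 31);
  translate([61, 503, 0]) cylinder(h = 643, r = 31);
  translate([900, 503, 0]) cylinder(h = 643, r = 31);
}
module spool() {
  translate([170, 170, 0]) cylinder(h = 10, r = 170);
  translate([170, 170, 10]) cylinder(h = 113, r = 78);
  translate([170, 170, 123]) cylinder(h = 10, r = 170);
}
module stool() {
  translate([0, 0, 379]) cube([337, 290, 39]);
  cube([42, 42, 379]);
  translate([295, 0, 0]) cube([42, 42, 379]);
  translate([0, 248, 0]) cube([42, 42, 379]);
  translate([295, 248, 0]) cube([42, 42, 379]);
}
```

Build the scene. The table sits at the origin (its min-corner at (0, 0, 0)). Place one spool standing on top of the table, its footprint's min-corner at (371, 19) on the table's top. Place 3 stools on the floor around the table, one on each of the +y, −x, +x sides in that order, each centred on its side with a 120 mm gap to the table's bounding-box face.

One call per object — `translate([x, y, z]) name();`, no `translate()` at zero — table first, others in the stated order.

table();
translate([371, 19, 681]) spool();
translate([312, 684, 0]) stool();
translate([-457, 137, 0]) stool();
translate([1081, 137, 0]) stool();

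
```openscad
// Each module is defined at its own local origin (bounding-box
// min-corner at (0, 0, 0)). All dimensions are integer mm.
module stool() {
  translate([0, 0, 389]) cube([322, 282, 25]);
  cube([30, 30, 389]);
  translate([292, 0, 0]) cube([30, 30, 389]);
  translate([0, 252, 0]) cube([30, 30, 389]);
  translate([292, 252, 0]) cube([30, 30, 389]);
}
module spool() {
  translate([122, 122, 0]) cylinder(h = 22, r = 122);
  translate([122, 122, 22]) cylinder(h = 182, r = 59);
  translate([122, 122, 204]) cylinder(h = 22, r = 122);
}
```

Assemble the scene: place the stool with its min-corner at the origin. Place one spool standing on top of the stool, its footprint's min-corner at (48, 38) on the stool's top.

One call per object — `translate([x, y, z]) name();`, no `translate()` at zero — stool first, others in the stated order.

stool();
translate([48, 38, 414]) spool();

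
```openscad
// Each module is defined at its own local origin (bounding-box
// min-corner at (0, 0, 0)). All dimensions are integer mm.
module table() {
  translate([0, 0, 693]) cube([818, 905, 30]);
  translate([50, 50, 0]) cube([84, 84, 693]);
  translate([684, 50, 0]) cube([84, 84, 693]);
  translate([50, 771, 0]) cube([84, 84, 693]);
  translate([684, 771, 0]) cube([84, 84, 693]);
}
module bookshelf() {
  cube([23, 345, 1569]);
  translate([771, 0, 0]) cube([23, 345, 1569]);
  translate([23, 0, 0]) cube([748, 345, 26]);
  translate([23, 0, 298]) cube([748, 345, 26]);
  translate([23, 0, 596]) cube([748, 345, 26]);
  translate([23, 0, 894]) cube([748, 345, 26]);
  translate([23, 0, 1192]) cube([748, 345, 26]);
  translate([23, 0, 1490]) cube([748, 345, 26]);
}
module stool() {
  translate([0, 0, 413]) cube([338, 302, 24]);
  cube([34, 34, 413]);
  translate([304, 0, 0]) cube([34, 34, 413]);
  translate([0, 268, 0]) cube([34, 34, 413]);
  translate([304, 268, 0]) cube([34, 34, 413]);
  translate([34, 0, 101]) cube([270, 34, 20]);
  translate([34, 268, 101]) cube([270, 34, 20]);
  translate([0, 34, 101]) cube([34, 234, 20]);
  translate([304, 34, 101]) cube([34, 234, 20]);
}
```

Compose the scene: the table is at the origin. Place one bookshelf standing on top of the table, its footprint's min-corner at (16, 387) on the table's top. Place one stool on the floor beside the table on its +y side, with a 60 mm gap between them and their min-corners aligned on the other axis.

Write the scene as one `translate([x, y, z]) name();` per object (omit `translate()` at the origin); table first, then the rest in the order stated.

table();
translate([16, 387, 723]) bookshelf();
translate([0, 965, 0]) stool();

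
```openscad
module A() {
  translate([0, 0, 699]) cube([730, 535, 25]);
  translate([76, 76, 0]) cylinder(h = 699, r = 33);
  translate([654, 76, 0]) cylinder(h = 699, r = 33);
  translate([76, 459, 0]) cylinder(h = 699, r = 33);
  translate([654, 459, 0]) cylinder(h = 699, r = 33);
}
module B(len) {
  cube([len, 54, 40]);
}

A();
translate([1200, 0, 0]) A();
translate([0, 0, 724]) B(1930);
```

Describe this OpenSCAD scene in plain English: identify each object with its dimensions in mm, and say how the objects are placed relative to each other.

A is a table: top 730 mm (x) × 535 mm (y), 25 mm thick, upper face at z = 724 mm, on four round legs of 66 mm diameter, each leg's bounding box inset 43 mm from the nearest pair of top edges, running from z = 0 to the bottom of the top.

B is a rectangular beam 1930 mm long (x), 54 mm deep (y), 40 mm thick (z).

The beam spans the tops of two tables placed 470 mm apart, resting at z = 724 mm.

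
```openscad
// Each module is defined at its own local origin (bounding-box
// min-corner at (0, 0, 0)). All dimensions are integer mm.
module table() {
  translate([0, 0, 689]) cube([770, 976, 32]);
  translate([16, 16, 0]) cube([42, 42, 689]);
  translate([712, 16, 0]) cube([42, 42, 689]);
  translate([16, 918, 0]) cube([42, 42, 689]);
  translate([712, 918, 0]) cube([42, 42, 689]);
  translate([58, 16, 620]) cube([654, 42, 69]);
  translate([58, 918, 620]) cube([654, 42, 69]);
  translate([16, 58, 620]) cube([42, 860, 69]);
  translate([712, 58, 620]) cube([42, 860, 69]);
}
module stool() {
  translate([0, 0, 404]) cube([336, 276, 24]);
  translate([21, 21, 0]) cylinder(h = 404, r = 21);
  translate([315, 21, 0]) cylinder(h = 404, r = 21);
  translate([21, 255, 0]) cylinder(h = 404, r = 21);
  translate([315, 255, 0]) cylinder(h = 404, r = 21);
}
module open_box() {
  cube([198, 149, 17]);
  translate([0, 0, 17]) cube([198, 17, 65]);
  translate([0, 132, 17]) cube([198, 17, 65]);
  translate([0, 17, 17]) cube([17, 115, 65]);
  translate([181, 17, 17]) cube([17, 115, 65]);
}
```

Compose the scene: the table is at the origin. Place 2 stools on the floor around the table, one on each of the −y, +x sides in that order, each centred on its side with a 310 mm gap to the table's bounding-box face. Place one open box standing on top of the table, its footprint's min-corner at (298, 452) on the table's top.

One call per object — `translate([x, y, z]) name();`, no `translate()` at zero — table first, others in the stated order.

table();
translate([217, -586, 0]) stool();
translate([1080, 350, 0]) stool();
translate([298, 452, 721]) open_box();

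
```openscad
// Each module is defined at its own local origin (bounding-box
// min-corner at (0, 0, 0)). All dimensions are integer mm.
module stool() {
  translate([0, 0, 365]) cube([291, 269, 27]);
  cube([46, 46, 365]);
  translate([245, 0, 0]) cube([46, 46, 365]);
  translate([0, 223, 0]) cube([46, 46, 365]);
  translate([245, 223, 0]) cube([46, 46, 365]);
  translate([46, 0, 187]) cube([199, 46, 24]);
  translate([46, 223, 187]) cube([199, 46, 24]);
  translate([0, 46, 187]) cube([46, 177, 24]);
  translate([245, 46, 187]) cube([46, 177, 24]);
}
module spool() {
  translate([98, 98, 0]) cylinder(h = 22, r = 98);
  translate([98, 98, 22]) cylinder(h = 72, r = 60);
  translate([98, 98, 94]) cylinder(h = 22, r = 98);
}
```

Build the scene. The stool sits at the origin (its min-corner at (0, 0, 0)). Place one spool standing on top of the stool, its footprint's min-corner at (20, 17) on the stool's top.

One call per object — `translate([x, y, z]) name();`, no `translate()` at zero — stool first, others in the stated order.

stool();
translate([20, 17, 392]) spool();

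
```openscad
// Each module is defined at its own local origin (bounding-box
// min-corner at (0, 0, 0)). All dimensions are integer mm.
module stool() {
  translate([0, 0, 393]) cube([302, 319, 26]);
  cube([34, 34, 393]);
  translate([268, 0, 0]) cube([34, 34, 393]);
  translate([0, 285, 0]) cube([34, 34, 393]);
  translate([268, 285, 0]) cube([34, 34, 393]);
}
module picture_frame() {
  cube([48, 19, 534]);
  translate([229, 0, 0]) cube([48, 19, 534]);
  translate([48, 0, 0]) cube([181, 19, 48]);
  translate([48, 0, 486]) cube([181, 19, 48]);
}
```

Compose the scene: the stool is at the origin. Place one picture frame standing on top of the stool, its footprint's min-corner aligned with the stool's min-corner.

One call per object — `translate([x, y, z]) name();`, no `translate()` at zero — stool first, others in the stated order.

stool();
translate([0, 0, 419]) picture_frame();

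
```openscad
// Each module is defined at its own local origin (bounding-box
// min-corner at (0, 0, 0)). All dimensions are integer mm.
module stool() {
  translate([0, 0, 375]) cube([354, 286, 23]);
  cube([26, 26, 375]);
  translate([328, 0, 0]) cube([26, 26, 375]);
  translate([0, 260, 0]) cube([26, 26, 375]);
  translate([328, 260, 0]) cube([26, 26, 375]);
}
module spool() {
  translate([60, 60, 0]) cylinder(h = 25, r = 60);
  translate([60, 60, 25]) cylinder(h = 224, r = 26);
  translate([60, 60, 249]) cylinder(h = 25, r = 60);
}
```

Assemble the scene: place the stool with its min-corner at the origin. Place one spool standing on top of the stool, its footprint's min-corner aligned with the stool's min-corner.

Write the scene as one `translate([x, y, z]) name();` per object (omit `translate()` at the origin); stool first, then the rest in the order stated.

stool();
translate([0, 0, 398]) spool();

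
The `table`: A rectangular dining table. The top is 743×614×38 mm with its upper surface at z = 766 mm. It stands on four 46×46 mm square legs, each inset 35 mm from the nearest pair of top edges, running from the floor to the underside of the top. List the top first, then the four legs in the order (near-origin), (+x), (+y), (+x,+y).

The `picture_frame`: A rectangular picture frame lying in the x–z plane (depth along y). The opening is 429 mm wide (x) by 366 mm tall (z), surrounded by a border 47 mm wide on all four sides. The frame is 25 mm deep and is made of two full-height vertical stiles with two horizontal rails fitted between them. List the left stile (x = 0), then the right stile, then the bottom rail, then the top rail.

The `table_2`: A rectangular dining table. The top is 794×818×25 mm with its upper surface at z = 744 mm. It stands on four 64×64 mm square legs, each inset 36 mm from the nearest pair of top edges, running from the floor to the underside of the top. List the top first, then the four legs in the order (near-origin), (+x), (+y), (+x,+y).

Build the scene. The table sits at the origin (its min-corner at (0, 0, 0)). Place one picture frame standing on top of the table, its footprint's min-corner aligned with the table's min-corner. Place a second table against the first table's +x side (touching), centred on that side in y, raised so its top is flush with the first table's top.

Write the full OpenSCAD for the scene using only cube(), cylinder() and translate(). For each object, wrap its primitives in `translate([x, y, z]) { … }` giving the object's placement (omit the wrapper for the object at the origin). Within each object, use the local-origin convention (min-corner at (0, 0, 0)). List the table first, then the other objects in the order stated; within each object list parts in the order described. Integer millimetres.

translate([0, 0, 728]) cube([743, 614, 38]);
translate([35, 35, 0]) cube([46, 46, 728]);
translate([662, 35, 0]) cube([46, 46, 728]);
translate([35, 533, 0]) cube([46, 46, 728]);
translate([662, 533, 0]) cube([46, 46, 728]);
translate([0, 0, 766]) {
  cube([47, 25, 460]);
  translate([476, 0, 0]) cube([47, 25, 460]);
  translate([47, 0, 0]) cube([429, 25, 47]);
  translate([47, 0, 413]) cube([429, 25, 47]);
}
translate([743, -102, 22]) {
  translate([0, 0, 719]) cube([794, 818, 25]);
  translate([36, 36, 0]) cube([64, 64, 719]);
  translate([694, 36, 0]) cube([64, 64, 719]);
  translate([36, 718, 0]) cube([64, 64, 719]);
  translate([694, 718, 0]) cube([64, 64, 719]);
}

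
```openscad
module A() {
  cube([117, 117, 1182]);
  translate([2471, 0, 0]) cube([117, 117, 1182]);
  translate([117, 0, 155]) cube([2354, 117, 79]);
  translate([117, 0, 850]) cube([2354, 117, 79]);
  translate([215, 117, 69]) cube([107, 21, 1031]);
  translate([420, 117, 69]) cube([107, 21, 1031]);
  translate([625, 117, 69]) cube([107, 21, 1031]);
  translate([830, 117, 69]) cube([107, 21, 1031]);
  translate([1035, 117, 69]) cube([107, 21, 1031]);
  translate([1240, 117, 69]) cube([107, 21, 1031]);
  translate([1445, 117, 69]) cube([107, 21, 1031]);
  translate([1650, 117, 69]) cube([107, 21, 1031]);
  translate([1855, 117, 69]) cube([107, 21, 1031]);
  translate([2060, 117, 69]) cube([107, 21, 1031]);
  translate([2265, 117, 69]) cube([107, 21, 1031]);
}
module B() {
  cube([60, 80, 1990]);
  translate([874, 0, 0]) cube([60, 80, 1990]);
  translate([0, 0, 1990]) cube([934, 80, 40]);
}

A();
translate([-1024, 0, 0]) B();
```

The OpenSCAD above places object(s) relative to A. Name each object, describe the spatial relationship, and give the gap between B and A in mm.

A is a fence section. B is a door frame. The door frame is on the floor beside the fence section on its −x side. The gap between the door frame and the fence section is 90 mm.

The door frame's nearest face is 90 mm from the fence section's −x face.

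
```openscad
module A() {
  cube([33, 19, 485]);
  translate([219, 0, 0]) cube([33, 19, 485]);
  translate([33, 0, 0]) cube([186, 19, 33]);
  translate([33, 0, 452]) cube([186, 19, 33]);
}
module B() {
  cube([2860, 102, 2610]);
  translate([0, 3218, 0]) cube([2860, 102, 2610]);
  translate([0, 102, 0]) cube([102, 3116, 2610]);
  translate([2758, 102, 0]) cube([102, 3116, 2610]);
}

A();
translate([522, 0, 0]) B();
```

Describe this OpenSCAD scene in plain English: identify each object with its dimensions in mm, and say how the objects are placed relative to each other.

A is a picture frame with a 186×419 mm rectangular opening (x by z) and a uniform 33 mm border on every side. Frame depth is 19 mm along y. It is built from two vertical stiles running the full outside height and two horizontal rails spanning the gap between the stiles.

B is the wall frame of a small rectangular building: four walls, each 2610 mm tall and 102 mm thick, enclosing a footprint 2860 mm (x) by 3320 mm (y) outside-to-outside, with no floor or roof. The front and back walls (the −y and +y sides) span the full width; the two side walls fit between them.

The house frame is on the floor beside the picture frame on its +x side.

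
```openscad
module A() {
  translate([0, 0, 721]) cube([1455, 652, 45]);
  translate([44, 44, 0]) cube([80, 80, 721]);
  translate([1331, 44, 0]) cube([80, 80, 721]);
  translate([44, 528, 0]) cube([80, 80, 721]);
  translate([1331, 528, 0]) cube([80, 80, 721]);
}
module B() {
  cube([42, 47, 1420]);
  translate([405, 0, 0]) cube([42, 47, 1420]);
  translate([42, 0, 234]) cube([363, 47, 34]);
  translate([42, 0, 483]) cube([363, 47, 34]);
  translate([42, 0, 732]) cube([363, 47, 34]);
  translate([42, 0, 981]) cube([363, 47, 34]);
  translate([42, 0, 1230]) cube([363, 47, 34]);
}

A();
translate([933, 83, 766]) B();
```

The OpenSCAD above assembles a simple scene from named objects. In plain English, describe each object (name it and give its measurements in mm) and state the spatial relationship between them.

A is a rectangular dining table. The top is 1455×652×45 mm with its upper surface at z = 766 mm. It stands on four 80×80 mm square legs, each inset 44 mm from the nearest pair of top edges, running from the floor to the underside of the top.

B is a straight ladder. Two 42×47 mm vertical rails, 1420 mm tall, stand 447 mm apart (outside-to-outside) with their front faces coplanar on the −y side. 5 rungs, each 47 mm deep and 34 mm tall, span between the inner faces of the rails, front faces flush with the rails. The lowest rung's underside is at z = 234 mm and rungs are spaced 249 mm apart (underside to underside).

The ladder is on top of the table.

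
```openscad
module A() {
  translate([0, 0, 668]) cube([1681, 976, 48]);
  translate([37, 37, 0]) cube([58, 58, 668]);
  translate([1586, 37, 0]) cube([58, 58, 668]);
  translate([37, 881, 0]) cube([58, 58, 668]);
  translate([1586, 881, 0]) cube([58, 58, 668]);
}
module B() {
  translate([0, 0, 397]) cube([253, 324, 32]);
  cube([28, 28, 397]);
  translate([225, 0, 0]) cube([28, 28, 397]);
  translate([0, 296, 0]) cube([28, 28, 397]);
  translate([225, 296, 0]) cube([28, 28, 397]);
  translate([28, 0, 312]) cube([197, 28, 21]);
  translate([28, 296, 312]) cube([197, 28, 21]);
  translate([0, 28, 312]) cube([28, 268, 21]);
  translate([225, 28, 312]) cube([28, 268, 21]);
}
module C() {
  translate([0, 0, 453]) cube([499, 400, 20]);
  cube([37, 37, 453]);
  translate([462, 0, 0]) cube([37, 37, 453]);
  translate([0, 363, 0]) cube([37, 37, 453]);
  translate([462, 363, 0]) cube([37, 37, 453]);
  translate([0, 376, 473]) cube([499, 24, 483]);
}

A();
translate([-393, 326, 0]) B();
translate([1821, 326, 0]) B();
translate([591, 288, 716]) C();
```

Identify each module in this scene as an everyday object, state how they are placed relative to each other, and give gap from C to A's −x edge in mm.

The chair's min-x is at 591; the table's min-x is 0; gap = 591 mm.

A is a table. B is a stool. C is a chair. Two stools sit around the table at the −x, +x sides. The chair is on top of the table, centred. The gap from the chair to the table's −x edge is 591 mm.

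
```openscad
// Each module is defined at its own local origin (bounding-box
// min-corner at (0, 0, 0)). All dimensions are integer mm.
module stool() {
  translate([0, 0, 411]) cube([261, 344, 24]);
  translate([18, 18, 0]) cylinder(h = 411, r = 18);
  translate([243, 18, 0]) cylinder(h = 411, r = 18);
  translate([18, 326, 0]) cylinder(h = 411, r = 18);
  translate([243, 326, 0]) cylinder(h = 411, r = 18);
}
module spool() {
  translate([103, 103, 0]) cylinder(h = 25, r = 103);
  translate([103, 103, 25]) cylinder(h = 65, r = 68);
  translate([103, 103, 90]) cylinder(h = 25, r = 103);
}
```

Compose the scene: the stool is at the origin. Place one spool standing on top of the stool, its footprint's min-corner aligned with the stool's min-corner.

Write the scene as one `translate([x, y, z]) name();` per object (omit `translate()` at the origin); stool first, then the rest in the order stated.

stool();
translate([0, 0, 435]) spool();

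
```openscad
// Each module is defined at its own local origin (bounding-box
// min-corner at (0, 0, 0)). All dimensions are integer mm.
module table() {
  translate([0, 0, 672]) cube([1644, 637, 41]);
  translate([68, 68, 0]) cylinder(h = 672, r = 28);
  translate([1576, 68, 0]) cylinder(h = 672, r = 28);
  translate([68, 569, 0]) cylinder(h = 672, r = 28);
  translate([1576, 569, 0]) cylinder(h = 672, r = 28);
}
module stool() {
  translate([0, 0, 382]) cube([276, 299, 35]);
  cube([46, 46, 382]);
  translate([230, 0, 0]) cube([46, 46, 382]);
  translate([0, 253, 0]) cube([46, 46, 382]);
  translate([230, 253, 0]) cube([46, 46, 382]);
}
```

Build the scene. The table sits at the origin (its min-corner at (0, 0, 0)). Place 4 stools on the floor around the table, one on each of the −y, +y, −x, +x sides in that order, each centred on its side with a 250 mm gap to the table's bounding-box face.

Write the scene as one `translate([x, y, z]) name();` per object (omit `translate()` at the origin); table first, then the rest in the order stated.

table();
translate([684, -549, 0]) stool();
translate([684, 887, 0]) stool();
translate([-526, 169, 0]) stool();
translate([1894, 169, 0]) stool();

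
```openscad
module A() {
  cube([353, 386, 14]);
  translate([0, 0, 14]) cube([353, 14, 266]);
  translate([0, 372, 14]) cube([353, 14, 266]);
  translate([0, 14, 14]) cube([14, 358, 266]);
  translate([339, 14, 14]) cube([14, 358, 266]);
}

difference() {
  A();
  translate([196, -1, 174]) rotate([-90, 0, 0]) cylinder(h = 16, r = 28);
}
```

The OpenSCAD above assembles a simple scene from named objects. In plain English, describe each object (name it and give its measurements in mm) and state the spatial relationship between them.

A is an open storage box with external size 353×386×280 mm and wall thickness 14 mm (the base is also 14 mm thick). The base covers the whole footprint; the four walls stand on the base, with the y-facing walls full-width and the x-facing walls fitting between their inner faces.

The open box has a circular hole of radius 28 mm through its front wall, centred at (x = 196, z = 174).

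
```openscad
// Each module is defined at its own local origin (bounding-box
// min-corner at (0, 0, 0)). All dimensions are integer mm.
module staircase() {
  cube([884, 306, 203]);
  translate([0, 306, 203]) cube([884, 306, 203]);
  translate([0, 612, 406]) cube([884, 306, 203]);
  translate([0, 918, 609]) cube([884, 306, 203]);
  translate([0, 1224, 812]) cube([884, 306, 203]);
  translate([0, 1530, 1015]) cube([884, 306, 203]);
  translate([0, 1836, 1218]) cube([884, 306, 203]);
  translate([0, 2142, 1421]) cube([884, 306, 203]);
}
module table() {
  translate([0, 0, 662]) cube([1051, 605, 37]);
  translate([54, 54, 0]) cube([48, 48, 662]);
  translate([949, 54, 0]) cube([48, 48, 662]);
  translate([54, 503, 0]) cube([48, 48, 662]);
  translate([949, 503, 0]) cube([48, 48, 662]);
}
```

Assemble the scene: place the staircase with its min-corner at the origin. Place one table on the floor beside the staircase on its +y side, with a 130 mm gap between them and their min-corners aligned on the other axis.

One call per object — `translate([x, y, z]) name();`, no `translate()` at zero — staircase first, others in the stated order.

staircase();
translate([0, 2578, 0]) table();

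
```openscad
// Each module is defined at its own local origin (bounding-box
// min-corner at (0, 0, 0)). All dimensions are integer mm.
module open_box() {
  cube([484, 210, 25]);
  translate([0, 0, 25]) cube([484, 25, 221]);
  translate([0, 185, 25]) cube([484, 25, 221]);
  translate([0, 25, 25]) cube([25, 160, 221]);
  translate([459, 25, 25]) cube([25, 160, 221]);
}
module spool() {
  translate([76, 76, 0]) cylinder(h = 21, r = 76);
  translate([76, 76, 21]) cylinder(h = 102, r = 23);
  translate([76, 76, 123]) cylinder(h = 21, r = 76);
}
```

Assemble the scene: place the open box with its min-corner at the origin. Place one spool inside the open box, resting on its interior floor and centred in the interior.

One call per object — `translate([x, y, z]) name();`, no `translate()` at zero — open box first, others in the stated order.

open_box();
translate([166, 29, 25]) spool();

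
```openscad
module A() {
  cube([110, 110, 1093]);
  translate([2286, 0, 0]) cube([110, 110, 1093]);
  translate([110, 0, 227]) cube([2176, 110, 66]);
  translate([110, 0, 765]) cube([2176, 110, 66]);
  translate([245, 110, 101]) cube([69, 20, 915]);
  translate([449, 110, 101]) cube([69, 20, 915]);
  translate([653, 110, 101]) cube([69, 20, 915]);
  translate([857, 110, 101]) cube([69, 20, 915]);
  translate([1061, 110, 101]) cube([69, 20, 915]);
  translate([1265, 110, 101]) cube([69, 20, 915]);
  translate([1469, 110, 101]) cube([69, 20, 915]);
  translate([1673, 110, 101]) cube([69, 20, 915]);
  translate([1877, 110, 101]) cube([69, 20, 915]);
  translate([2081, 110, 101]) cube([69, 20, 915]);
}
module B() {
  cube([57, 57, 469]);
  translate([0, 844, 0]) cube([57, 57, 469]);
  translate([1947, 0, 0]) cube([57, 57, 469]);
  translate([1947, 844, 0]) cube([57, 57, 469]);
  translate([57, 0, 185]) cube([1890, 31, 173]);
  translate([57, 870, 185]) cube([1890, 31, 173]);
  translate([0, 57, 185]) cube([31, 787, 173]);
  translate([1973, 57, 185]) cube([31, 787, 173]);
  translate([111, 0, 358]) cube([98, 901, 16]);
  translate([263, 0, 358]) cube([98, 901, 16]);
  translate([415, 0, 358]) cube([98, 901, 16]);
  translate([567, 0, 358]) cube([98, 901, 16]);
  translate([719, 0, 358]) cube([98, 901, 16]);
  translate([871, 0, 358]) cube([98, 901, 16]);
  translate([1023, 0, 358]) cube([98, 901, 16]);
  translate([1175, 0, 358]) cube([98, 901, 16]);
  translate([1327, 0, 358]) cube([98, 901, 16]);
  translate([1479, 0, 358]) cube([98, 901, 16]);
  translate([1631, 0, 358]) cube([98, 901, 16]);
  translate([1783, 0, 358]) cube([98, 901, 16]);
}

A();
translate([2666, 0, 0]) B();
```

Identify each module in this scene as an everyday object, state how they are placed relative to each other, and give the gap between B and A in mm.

The bed frame's nearest face is 270 mm from the fence section's +x face.

A is a fence section. B is a bed frame. The bed frame is on the floor beside the fence section on its +x side. The gap between the bed frame and the fence section is 270 mm.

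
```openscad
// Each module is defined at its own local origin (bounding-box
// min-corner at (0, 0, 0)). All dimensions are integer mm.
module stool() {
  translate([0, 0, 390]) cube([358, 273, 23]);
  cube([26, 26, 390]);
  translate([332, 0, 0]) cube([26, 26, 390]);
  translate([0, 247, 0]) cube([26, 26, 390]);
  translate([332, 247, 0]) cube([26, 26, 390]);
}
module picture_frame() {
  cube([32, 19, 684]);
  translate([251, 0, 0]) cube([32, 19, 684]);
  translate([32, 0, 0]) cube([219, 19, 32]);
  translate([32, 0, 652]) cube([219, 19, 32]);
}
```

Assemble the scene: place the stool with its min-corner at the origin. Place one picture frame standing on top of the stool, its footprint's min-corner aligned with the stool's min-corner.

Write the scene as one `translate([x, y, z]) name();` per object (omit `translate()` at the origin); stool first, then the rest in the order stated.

stool();
translate([0, 0, 413]) picture_frame();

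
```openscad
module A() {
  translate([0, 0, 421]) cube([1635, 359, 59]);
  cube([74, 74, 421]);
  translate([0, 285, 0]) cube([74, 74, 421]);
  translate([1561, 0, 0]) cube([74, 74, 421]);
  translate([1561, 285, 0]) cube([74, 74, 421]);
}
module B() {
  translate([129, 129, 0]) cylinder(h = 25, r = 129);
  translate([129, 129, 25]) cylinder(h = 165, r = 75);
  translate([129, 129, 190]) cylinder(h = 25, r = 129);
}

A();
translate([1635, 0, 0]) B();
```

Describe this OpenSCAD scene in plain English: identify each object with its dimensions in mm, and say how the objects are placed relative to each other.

A is a bench: a 1635×359 mm seat slab, 59 mm thick, top at z = 480 mm, on four 74×74 mm square legs flush with the seat corners and standing on z = 0.

B is a spool: two coaxial disc flanges of radius 129 mm and thickness 25 mm, joined by a core cylinder of radius 75 mm and height 165 mm. The lower flange rests on z = 0 and the three cylinders share a vertical axis.

The spool is against the bench's +x side, with their −y faces flush.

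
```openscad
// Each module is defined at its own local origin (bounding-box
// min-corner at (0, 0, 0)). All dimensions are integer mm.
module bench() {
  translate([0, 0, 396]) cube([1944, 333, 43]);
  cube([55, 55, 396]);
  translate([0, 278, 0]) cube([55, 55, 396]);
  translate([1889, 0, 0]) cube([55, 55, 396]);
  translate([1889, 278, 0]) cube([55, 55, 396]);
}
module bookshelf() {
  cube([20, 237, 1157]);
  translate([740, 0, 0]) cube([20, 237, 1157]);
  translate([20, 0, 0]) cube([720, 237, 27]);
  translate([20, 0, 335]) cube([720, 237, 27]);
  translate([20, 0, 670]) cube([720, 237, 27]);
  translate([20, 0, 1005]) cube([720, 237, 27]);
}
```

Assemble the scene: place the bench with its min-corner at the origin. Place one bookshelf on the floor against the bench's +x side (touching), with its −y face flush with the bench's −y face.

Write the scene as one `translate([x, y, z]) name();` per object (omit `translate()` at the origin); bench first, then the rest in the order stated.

bench();
translate([1944, 0, 0]) bookshelf();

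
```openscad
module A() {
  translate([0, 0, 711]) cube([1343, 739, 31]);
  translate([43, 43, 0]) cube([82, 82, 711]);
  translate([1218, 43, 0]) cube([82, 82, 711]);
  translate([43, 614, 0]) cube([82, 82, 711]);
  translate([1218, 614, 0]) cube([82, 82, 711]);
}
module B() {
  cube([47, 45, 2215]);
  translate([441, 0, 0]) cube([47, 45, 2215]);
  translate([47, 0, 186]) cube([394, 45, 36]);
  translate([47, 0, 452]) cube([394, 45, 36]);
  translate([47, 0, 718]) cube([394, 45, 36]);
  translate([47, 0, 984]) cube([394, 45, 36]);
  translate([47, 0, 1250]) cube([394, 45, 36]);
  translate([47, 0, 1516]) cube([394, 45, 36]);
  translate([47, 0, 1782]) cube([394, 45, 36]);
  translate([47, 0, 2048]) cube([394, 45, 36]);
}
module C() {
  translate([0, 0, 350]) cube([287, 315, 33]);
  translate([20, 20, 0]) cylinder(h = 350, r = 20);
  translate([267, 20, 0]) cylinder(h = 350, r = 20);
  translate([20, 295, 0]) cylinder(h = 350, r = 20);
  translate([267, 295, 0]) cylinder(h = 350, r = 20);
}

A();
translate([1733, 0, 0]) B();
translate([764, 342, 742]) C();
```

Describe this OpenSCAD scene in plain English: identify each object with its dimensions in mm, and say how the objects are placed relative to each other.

A is a rectangular dining table. The top is 1343×739×31 mm with its upper surface at z = 742 mm. It stands on four 82×82 mm square legs, each inset 43 mm from the nearest pair of top edges, running from the floor to the underside of the top.

B is a straight ladder. Two 47×45 mm vertical rails, 2215 mm tall, stand 488 mm apart (outside-to-outside) with their front faces coplanar on the −y side. 8 rungs, each 45 mm deep and 36 mm tall, span between the inner faces of the rails, front faces flush with the rails. The lowest rung's underside is at z = 186 mm and rungs are spaced 266 mm apart (underside to underside).

C is a four-legged stool. The seat is 287×315 mm, 33 mm thick, top at z = 383 mm. It stands on four round legs, each 40 mm in diameter, from z = 0 to the seat underside, each leg's axis is inset half a diameter from the nearest pair of seat edges (so the leg's bounding box is flush with the corner).

The ladder is on the floor beside the table on its +x side. The stool is on top of the table.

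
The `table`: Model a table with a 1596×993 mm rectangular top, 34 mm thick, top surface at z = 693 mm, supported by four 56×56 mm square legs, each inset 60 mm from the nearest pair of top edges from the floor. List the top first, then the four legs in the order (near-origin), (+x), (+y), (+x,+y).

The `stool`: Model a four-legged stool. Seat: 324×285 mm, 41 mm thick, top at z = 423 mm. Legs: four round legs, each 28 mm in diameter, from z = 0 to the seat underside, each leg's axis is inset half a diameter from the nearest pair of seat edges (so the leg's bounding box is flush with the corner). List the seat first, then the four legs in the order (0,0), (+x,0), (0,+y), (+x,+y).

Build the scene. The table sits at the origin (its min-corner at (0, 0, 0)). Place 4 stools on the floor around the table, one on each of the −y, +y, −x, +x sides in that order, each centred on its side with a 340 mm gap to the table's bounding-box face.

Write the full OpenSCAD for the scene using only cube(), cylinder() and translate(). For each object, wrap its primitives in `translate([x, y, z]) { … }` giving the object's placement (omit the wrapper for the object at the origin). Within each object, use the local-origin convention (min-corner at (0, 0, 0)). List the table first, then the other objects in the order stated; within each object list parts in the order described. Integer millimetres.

translate([0, 0, 659]) cube([1596, 993, 34]);
translate([60, 60, 0]) cube([56, 56, 659]);
translate([1480, 60, 0]) cube([56, 56, 659]);
translate([60, 877, 0]) cube([56, 56, 659]);
translate([1480, 877, 0]) cube([56, 56, 659]);
translate([636, -625, 0]) {
  translate([0, 0, 382]) cube([324, 285, 41]);
  translate([14, 14, 0]) cylinder(h = 382, r = 14);
  translate([310, 14, 0]) cylinder(h = 382, r = 14);
  translate([14, 271, 0]) cylinder(h = 382, r = 14);
  translate([310, 271, 0]) cylinder(h = 382, r = 14);
}
translate([636, 1333, 0]) {
  translate([0, 0, 382]) cube([324, 285, 41]);
  translate([14, 14, 0]) cylinder(h = 382, r = 14);
  translate([310, 14, 0]) cylinder(h = 382, r = 14);
  translate([14, 271, 0]) cylinder(h = 382, r = 14);
  translate([310, 271, 0]) cylinder(h = 382, r = 14);
}
translate([-664, 354, 0]) {
  translate([0, 0, 382]) cube([324, 285, 41]);
  translate([14, 14, 0]) cylinder(h = 382, r = 14);
  translate([310, 14, 0]) cylinder(h = 382, r = 14);
  translate([14, 271, 0]) cylinder(h = 382, r = 14);
  translate([310, 271, 0]) cylinder(h = 382, r = 14);
}
translate([1936, 354, 0]) {
  translate([0, 0, 382]) cube([324, 285, 41]);
  translate([14, 14, 0]) cylinder(h = 382, r = 14);
  translate([310, 14, 0]) cylinder(h = 382, r = 14);
  translate([14, 271, 0]) cylinder(h = 382, r = 14);
  translate([310, 271, 0]) cylinder(h = 382, r = 14);
}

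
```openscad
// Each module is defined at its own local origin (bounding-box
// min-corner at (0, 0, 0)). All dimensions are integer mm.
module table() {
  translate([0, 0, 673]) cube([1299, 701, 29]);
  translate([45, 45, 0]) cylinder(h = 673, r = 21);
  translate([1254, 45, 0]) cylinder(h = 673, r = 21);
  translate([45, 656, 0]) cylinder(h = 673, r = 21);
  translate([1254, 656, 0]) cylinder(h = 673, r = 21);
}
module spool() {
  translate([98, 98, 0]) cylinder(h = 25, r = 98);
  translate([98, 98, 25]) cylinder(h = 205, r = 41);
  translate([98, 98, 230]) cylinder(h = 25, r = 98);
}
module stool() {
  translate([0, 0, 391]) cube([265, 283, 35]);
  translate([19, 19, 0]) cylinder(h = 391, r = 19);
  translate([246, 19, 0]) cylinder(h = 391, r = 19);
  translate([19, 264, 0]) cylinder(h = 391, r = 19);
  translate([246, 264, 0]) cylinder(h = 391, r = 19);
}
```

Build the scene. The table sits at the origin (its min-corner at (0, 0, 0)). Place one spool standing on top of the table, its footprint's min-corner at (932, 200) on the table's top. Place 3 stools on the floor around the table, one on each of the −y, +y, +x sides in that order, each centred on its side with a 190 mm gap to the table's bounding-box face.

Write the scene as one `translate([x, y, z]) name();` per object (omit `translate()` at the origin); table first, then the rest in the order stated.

table();
translate([932, 200, 702]) spool();
translate([517, -473, 0]) stool();
translate([517, 891, 0]) stool();
translate([1489, 209, 0]) stool();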